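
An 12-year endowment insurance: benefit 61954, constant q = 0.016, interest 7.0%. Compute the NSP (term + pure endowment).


Term component = 7309.101
Pure endowment = 12_p_x * v^12 * benefit = 0.824027 * 0.444012 * 61954 = 22667.5823
NSP = 29976.6832


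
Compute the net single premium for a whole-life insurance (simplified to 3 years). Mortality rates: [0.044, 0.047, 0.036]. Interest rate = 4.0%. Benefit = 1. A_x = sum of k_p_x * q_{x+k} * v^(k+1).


v = 0.961538
Year 0: k_p_x=1.0, q=0.044, term=0.042308
Year 1: k_p_x=0.956, q=0.047, term=0.041542
Year 2: k_p_x=0.911068, q=0.036, term=0.029158
A_x = 0.113


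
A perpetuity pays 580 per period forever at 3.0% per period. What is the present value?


PV = PMT / i
= 580 / 0.03
= 19333.3333


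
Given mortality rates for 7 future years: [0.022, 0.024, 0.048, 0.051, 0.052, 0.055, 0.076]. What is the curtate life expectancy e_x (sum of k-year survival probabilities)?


e_x = sum_{k=1}^{n} k_p_x
k_p_x values:
  1_p_x = 0.978
  2_p_x = 0.954528
  3_p_x = 0.908711
  4_p_x = 0.862366
  5_p_x = 0.817523
  6_p_x = 0.77256
  7_p_x = 0.713845
e_x = 6.0075


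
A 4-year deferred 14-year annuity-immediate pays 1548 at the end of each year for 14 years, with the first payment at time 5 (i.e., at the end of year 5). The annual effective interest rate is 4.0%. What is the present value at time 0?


PV at time 4 of the 14-year annuity-immediate:
a_n = 1548 * (1-(1+0.04)^(-14))/0.04 = 16351.7143
Discount back 4 years to time 0:
PV = 16351.7143 * (1+0.04)^(-4)
= 16351.7143 * 0.854804
= 13977.5139


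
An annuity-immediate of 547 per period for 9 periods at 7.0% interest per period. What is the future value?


FV = PMT * ((1+i)^n - 1) / i
= 547 * ((1.07)^9 - 1) / 0.07
= 547 * (1.838459 - 1) / 0.07
= 6551.9598


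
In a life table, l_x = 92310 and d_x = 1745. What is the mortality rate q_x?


q_x = d_x / l_x
= 1745 / 92310
= 0.0189


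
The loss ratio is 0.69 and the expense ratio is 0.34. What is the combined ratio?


Combined ratio = loss ratio + expense ratio
= 0.69 + 0.34
= 1.03


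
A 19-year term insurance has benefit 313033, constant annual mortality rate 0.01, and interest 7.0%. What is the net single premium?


NSP = benefit * sum_{k=0}^{n-1} k_p_x * q * v^(k+1)
With constant q=0.01, v=0.934579
Sum = 0.096445
NSP = 313033 * 0.096445
= 30190.3695


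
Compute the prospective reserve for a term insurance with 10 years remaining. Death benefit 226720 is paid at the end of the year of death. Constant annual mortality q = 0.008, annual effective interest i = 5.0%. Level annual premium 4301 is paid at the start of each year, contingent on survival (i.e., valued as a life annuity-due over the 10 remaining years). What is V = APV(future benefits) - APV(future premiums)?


v = 1/(1+i) = 0.952381
APV(future benefits) per unit = sum_{k=0}^{9} k_p_x * q * v^(k+1) = 0.059789
APV(future benefits) = 226720 * 0.059789 = 13555.3209
Life annuity-due factor ä_{x:10} = sum_{k=0}^{9} k_p_x * v^k = 7.847282
APV(future premiums) = 4301 * 7.847282 = 33751.1616
V = 13555.3209 - 33751.1616
= -20195.8407


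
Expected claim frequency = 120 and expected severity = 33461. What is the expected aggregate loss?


E[S] = E[N] * E[X]
= 120 * 33461
= 4.0153e+06


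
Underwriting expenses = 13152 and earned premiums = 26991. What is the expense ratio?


Expense ratio = expenses / premiums
= 13152 / 26991
= 0.4873


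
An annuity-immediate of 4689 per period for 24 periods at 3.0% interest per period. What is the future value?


FV = PMT * ((1+i)^n - 1) / i
= 4689 * ((1.03)^24 - 1) / 0.03
= 4689 * (2.032794 - 1) / 0.03
= 161425.7188


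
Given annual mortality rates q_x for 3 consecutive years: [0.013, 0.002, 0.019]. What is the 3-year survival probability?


p_k = 1 - q_k for each year
Survival = product of (1 - q_k)
= 0.987 * 0.998 * 0.981
= 0.9663


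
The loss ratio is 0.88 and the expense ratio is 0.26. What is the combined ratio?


Combined ratio = loss ratio + expense ratio
= 0.88 + 0.26
= 1.14


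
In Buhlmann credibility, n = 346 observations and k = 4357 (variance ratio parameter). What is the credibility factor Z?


Z = n / (n + k)
= 346 / (346 + 4357)
= 346 / 4703
= 0.0736


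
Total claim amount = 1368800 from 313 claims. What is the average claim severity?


severity = total / number
= 1368800 / 313
= 4373.1629


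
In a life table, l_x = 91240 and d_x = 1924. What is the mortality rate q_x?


q_x = d_x / l_x
= 1924 / 91240
= 0.0211


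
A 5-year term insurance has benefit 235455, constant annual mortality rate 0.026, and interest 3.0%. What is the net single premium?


NSP = benefit * sum_{k=0}^{n-1} k_p_x * q * v^(k+1)
With constant q=0.026, v=0.970874
Sum = 0.113216
NSP = 235455 * 0.113216
= 26657.156


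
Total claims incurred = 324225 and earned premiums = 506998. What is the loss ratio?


Loss ratio = claims / premiums
= 324225 / 506998
= 0.6395


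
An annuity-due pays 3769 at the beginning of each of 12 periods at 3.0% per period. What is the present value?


PV_due = PMT * (1-(1+i)^(-n))/i * (1+i)
PV_immediate = 37516.6411
PV_due = 37516.6411 * 1.03
= 38642.1403


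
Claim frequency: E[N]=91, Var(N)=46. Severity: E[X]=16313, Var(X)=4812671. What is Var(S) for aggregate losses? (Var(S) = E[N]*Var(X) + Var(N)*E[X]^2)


Var(S) = E[N]*Var(X) + Var(N)*E[X]^2
= 91*4812671 + 46*16313^2
= 437953061 + 12241242574
= 1.2679e+10


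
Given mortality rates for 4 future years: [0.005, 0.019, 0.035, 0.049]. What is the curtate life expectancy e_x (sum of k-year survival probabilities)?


e_x = sum_{k=1}^{n} k_p_x
k_p_x values:
  1_p_x = 0.995
  2_p_x = 0.976095
  3_p_x = 0.941932
  4_p_x = 0.895777
e_x = 3.8088


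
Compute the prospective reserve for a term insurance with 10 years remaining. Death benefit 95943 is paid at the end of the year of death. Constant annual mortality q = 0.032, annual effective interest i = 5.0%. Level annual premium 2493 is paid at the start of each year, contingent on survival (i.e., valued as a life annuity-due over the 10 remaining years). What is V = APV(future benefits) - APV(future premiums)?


v = 1/(1+i) = 0.952381
APV(future benefits) per unit = sum_{k=0}^{9} k_p_x * q * v^(k+1) = 0.217184
APV(future benefits) = 95943 * 0.217184 = 20837.2748
Life annuity-due factor ä_{x:10} = sum_{k=0}^{9} k_p_x * v^k = 7.126347
APV(future premiums) = 2493 * 7.126347 = 17765.9823
V = 20837.2748 - 17765.9823
= 3071.2925


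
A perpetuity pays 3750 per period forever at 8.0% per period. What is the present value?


PV = PMT / i
= 3750 / 0.08
= 46875.0


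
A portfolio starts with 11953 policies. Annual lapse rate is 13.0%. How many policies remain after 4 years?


remaining = initial * (1 - lapse)^years
= 11953 * (1 - 0.13)^4
= 11953 * 0.572898
= 6847.8451


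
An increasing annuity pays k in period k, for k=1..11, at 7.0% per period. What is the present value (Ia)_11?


(Ia)_n = sum_{k=1}^{n} k * v^k, v = 1/(1+i)
v = 0.934579
Sum computed term by term:
(Ia)_11 = 39.9652


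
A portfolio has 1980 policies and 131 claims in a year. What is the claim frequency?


frequency = claims / policies
= 131 / 1980
= 0.0662


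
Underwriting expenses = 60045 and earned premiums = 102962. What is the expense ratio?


Expense ratio = expenses / premiums
= 60045 / 102962
= 0.5832


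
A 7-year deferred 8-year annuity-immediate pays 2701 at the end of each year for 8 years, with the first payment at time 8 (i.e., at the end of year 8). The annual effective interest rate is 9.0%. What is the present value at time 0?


PV at time 7 of the 8-year annuity-immediate:
a_n = 2701 * (1-(1+0.09)^(-8))/0.09 = 14949.5464
Discount back 7 years to time 0:
PV = 14949.5464 * (1+0.09)^(-7)
= 14949.5464 * 0.547034
= 8177.9138


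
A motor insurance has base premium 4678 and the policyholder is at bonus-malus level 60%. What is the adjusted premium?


adjusted = base * BM_level / 100
= 4678 * 60 / 100
= 4678 * 0.6
= 2806.8


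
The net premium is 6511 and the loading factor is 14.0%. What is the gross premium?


Gross = net * (1 + loading)
= 6511 * (1 + 0.14)
= 6511 * 1.14
= 7422.54


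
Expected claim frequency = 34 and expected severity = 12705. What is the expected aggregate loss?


E[S] = E[N] * E[X]
= 34 * 12705
= 431970


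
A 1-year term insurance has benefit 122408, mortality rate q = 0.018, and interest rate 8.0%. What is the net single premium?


NSP = benefit * q * v
v = 1/(1+i) = 0.925926
NSP = 122408 * 0.018 * 0.925926
= 2040.1333


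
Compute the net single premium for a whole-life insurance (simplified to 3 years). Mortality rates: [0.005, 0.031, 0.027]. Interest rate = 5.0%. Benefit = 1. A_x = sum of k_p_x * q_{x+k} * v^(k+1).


v = 0.952381
Year 0: k_p_x=1.0, q=0.005, term=0.004762
Year 1: k_p_x=0.995, q=0.031, term=0.027977
Year 2: k_p_x=0.964155, q=0.027, term=0.022488
A_x = 0.0552


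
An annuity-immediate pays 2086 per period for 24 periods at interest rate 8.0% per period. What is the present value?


PV = PMT * (1 - (1+i)^(-n)) / i
= 2086 * (1 - (1+0.08)^(-24)) / 0.08
= 2086 * (1 - 0.157699) / 0.08
= 2086 * 10.528758
= 21962.9898


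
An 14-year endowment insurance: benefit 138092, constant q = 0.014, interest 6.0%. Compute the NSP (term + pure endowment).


Term component = 16640.0287
Pure endowment = 14_p_x * v^14 * benefit = 0.820875 * 0.442301 * 138092 = 50137.5623
NSP = 66777.5911


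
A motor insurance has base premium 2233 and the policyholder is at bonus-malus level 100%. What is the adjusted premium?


adjusted = base * BM_level / 100
= 2233 * 100 / 100
= 2233 * 1.0
= 2233.0


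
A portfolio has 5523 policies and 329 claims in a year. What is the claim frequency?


frequency = claims / policies
= 329 / 5523
= 0.0596


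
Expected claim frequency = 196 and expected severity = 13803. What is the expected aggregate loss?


E[S] = E[N] * E[X]
= 196 * 13803
= 2.7054e+06


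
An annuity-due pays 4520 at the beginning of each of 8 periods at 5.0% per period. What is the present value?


PV_due = PMT * (1-(1+i)^(-n))/i * (1+i)
PV_immediate = 29213.7217
PV_due = 29213.7217 * 1.05
= 30674.4078


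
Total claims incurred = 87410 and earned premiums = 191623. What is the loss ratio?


Loss ratio = claims / premiums
= 87410 / 191623
= 0.4562


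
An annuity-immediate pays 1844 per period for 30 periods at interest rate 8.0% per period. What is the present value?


PV = PMT * (1 - (1+i)^(-n)) / i
= 1844 * (1 - (1+0.08)^(-30)) / 0.08
= 1844 * (1 - 0.099377) / 0.08
= 1844 * 11.257783
= 20759.3525


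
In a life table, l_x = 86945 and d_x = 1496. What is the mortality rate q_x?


q_x = d_x / l_x
= 1496 / 86945
= 0.0172


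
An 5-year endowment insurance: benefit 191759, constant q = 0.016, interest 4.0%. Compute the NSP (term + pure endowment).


Term component = 13245.4147
Pure endowment = 5_p_x * v^5 * benefit = 0.922519 * 0.821927 * 191759 = 145400.0487
NSP = 158645.4633


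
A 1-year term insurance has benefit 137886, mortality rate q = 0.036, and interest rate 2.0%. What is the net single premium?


NSP = benefit * q * v
v = 1/(1+i) = 0.980392
NSP = 137886 * 0.036 * 0.980392
= 4866.5647


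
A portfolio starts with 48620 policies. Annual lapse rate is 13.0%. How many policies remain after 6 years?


remaining = initial * (1 - lapse)^years
= 48620 * (1 - 0.13)^6
= 48620 * 0.433626
= 21082.9059


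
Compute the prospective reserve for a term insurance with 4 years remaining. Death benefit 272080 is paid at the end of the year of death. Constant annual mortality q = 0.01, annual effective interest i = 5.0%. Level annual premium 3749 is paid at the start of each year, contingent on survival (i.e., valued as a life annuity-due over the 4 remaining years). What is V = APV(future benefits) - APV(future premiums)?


v = 1/(1+i) = 0.952381
APV(future benefits) per unit = sum_{k=0}^{3} k_p_x * q * v^(k+1) = 0.034953
APV(future benefits) = 272080 * 0.034953 = 9509.8891
Life annuity-due factor ä_{x:4} = sum_{k=0}^{3} k_p_x * v^k = 3.670017
APV(future premiums) = 3749 * 3.670017 = 13758.8956
V = 9509.8891 - 13758.8956
= -4249.0064


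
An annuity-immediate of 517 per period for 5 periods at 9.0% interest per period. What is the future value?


FV = PMT * ((1+i)^n - 1) / i
= 517 * ((1.09)^5 - 1) / 0.09
= 517 * (1.538624 - 1) / 0.09
= 3094.0954


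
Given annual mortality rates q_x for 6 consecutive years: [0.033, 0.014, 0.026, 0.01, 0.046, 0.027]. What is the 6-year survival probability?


p_k = 1 - q_k for each year
Survival = product of (1 - q_k)
= 0.967 * 0.986 * 0.974 * 0.99 * 0.954 * 0.973
= 0.8534


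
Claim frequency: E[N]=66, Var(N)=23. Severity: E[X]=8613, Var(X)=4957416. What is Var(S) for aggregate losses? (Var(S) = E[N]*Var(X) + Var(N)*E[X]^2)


Var(S) = E[N]*Var(X) + Var(N)*E[X]^2
= 66*4957416 + 23*8613^2
= 327189456 + 1706226687
= 2.0334e+09


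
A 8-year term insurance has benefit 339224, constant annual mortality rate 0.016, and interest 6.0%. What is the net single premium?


NSP = benefit * sum_{k=0}^{n-1} k_p_x * q * v^(k+1)
With constant q=0.016, v=0.943396
Sum = 0.09443
NSP = 339224 * 0.09443
= 32032.7575


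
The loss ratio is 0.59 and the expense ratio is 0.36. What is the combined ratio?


Combined ratio = loss ratio + expense ratio
= 0.59 + 0.36
= 0.95


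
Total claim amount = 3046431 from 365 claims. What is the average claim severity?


severity = total / number
= 3046431 / 365
= 8346.3863


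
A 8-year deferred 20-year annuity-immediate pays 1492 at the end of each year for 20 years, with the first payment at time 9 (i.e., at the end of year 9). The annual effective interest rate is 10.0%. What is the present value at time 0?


PV at time 8 of the 20-year annuity-immediate:
a_n = 1492 * (1-(1+0.1)^(-20))/0.1 = 12702.2371
Discount back 8 years to time 0:
PV = 12702.2371 * (1+0.1)^(-8)
= 12702.2371 * 0.466507
= 5925.6873


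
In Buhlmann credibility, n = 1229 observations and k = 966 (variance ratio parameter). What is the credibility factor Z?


Z = n / (n + k)
= 1229 / (1229 + 966)
= 1229 / 2195
= 0.5599


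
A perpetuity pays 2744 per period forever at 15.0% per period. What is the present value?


PV = PMT / i
= 2744 / 0.15
= 18293.3333


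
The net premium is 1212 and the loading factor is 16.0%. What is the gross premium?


Gross = net * (1 + loading)
= 1212 * (1 + 0.16)
= 1212 * 1.16
= 1405.92


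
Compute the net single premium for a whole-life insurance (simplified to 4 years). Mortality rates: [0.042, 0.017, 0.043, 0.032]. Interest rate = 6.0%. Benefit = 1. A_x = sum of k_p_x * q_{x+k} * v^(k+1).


v = 0.943396
Year 0: k_p_x=1.0, q=0.042, term=0.039623
Year 1: k_p_x=0.958, q=0.017, term=0.014494
Year 2: k_p_x=0.941714, q=0.043, term=0.033999
Year 3: k_p_x=0.90122, q=0.032, term=0.022843
A_x = 0.111


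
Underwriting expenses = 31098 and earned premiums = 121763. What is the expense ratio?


Expense ratio = expenses / premiums
= 31098 / 121763
= 0.2554


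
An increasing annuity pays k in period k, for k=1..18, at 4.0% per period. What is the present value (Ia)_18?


(Ia)_n = sum_{k=1}^{n} k * v^k, v = 1/(1+i)
v = 0.961538
Sum computed term by term:
(Ia)_18 = 107.0091


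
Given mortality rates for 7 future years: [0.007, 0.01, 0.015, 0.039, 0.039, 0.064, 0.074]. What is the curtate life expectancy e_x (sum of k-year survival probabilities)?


e_x = sum_{k=1}^{n} k_p_x
k_p_x values:
  1_p_x = 0.993
  2_p_x = 0.98307
  3_p_x = 0.968324
  4_p_x = 0.930559
  5_p_x = 0.894268
  6_p_x = 0.837034
  7_p_x = 0.775094
e_x = 6.3813


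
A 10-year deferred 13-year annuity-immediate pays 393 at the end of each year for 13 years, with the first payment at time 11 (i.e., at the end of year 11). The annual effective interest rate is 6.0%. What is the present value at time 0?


PV at time 10 of the 13-year annuity-immediate:
a_n = 393 * (1-(1+0.06)^(-13))/0.06 = 3479.1044
Discount back 10 years to time 0:
PV = 3479.1044 * (1+0.06)^(-10)
= 3479.1044 * 0.558395
= 1942.7137


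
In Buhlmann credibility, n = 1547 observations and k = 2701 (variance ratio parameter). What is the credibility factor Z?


Z = n / (n + k)
= 1547 / (1547 + 2701)
= 1547 / 4248
= 0.3642


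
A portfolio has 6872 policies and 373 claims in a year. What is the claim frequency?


frequency = claims / policies
= 373 / 6872
= 0.0543


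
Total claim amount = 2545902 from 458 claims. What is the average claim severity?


severity = total / number
= 2545902 / 458
= 5558.738


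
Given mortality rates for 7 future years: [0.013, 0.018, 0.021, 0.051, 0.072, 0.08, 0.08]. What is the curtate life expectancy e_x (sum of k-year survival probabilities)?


e_x = sum_{k=1}^{n} k_p_x
k_p_x values:
  1_p_x = 0.987
  2_p_x = 0.969234
  3_p_x = 0.94888
  4_p_x = 0.900487
  5_p_x = 0.835652
  6_p_x = 0.7688
  7_p_x = 0.707296
e_x = 6.1173


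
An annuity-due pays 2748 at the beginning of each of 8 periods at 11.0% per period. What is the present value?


PV_due = PMT * (1-(1+i)^(-n))/i * (1+i)
PV_immediate = 14141.5453
PV_due = 14141.5453 * 1.11
= 15697.1153


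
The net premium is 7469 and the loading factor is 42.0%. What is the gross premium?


Gross = net * (1 + loading)
= 7469 * (1 + 0.42)
= 7469 * 1.42
= 10605.98


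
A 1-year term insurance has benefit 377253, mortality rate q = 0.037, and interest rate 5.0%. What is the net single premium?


NSP = benefit * q * v
v = 1/(1+i) = 0.952381
NSP = 377253 * 0.037 * 0.952381
= 13293.6771


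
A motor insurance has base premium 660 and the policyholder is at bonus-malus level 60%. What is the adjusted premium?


adjusted = base * BM_level / 100
= 660 * 60 / 100
= 660 * 0.6
= 396.0


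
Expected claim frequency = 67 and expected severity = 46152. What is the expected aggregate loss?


E[S] = E[N] * E[X]
= 67 * 46152
= 3.0922e+06


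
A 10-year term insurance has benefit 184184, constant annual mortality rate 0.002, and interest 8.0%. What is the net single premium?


NSP = benefit * sum_{k=0}^{n-1} k_p_x * q * v^(k+1)
With constant q=0.002, v=0.925926
Sum = 0.013317
NSP = 184184 * 0.013317
= 2452.7354


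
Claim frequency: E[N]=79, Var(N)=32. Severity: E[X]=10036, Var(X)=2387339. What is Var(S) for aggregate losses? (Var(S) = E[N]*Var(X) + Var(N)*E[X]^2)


Var(S) = E[N]*Var(X) + Var(N)*E[X]^2
= 79*2387339 + 32*10036^2
= 188599781 + 3223081472
= 3.4117e+09


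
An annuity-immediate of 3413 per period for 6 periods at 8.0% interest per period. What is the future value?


FV = PMT * ((1+i)^n - 1) / i
= 3413 * ((1.08)^6 - 1) / 0.08
= 3413 * (1.586874 - 1) / 0.08
= 25037.5258


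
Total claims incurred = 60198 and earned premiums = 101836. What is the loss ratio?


Loss ratio = claims / premiums
= 60198 / 101836
= 0.5911


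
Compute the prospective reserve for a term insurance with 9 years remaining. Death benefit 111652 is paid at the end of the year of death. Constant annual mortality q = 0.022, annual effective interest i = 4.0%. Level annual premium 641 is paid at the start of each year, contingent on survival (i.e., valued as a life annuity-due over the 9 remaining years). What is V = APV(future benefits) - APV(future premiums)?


v = 1/(1+i) = 0.961538
APV(future benefits) per unit = sum_{k=0}^{8} k_p_x * q * v^(k+1) = 0.150768
APV(future benefits) = 111652 * 0.150768 = 16833.551
Life annuity-due factor ä_{x:9} = sum_{k=0}^{8} k_p_x * v^k = 7.127216
APV(future premiums) = 641 * 7.127216 = 4568.5452
V = 16833.551 - 4568.5452
= 12265.0059


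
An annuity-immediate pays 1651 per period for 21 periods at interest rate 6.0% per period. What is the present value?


PV = PMT * (1 - (1+i)^(-n)) / i
= 1651 * (1 - (1+0.06)^(-21)) / 0.06
= 1651 * (1 - 0.294155) / 0.06
= 1651 * 11.764077
= 19422.4905


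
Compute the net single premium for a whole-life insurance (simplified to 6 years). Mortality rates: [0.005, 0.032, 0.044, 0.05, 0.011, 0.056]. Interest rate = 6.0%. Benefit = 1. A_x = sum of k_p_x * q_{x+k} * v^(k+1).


v = 0.943396
Year 0: k_p_x=1.0, q=0.005, term=0.004717
Year 1: k_p_x=0.995, q=0.032, term=0.028337
Year 2: k_p_x=0.96316, q=0.044, term=0.035582
Year 3: k_p_x=0.920781, q=0.05, term=0.036467
Year 4: k_p_x=0.874742, q=0.011, term=0.00719
Year 5: k_p_x=0.86512, q=0.056, term=0.034153
A_x = 0.1464


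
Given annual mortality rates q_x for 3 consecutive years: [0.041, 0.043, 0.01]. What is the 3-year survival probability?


p_k = 1 - q_k for each year
Survival = product of (1 - q_k)
= 0.959 * 0.957 * 0.99
= 0.9086


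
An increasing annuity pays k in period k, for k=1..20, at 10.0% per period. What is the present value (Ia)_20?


(Ia)_n = sum_{k=1}^{n} k * v^k, v = 1/(1+i)
v = 0.909091
Sum computed term by term:
(Ia)_20 = 63.9205


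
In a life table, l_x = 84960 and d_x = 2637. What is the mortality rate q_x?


q_x = d_x / l_x
= 2637 / 84960
= 0.031


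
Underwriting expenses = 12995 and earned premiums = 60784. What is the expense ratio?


Expense ratio = expenses / premiums
= 12995 / 60784
= 0.2138


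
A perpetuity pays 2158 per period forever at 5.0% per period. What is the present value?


PV = PMT / i
= 2158 / 0.05
= 43160.0


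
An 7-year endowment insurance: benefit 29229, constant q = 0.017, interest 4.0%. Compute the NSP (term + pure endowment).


Term component = 2842.1315
Pure endowment = 7_p_x * v^7 * benefit = 0.8869 * 0.759918 * 29229 = 19699.5002
NSP = 22541.6317


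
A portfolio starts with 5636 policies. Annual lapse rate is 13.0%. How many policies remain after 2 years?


remaining = initial * (1 - lapse)^years
= 5636 * (1 - 0.13)^2
= 5636 * 0.7569
= 4265.8884


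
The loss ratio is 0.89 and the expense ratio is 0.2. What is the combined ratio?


Combined ratio = loss ratio + expense ratio
= 0.89 + 0.2
= 1.09


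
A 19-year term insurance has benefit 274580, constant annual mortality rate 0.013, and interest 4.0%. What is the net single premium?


NSP = benefit * sum_{k=0}^{n-1} k_p_x * q * v^(k+1)
With constant q=0.013, v=0.961538
Sum = 0.154488
NSP = 274580 * 0.154488
= 42419.4348


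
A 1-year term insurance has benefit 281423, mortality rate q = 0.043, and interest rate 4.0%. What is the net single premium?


NSP = benefit * q * v
v = 1/(1+i) = 0.961538
NSP = 281423 * 0.043 * 0.961538
= 11635.7587


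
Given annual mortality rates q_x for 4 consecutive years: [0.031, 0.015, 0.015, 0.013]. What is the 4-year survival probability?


p_k = 1 - q_k for each year
Survival = product of (1 - q_k)
= 0.969 * 0.985 * 0.985 * 0.987
= 0.9279


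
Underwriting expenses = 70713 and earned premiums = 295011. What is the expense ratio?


Expense ratio = expenses / premiums
= 70713 / 295011
= 0.2397


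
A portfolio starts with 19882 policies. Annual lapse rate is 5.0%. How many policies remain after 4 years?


remaining = initial * (1 - lapse)^years
= 19882 * (1 - 0.05)^4
= 19882 * 0.814506
= 16194.0133


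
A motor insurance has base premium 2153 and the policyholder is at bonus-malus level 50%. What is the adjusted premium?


adjusted = base * BM_level / 100
= 2153 * 50 / 100
= 2153 * 0.5
= 1076.5


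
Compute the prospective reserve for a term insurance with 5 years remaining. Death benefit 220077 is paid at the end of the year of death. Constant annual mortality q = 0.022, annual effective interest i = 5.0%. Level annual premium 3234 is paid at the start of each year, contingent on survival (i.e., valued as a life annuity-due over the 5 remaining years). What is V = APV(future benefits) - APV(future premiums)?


v = 1/(1+i) = 0.952381
APV(future benefits) per unit = sum_{k=0}^{4} k_p_x * q * v^(k+1) = 0.091346
APV(future benefits) = 220077 * 0.091346 = 20103.2489
Life annuity-due factor ä_{x:5} = sum_{k=0}^{4} k_p_x * v^k = 4.359716
APV(future premiums) = 3234 * 4.359716 = 14099.3219
V = 20103.2489 - 14099.3219
= 6003.927


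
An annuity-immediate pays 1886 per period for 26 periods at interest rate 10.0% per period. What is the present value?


PV = PMT * (1 - (1+i)^(-n)) / i
= 1886 * (1 - (1+0.1)^(-26)) / 0.1
= 1886 * (1 - 0.083905) / 0.1
= 1886 * 9.160945
= 17277.5432


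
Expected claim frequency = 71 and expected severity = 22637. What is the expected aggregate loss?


E[S] = E[N] * E[X]
= 71 * 22637
= 1.6072e+06


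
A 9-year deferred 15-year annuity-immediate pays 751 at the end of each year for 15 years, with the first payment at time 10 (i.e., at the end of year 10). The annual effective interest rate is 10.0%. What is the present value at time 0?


PV at time 9 of the 15-year annuity-immediate:
a_n = 751 * (1-(1+0.1)^(-15))/0.1 = 5712.1657
Discount back 9 years to time 0:
PV = 5712.1657 * (1+0.1)^(-9)
= 5712.1657 * 0.424098
= 2422.5159


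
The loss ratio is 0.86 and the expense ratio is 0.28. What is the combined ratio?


Combined ratio = loss ratio + expense ratio
= 0.86 + 0.28
= 1.14


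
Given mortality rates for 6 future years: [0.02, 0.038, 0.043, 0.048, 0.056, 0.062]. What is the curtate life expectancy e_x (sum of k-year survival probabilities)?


e_x = sum_{k=1}^{n} k_p_x
k_p_x values:
  1_p_x = 0.98
  2_p_x = 0.94276
  3_p_x = 0.902221
  4_p_x = 0.858915
  5_p_x = 0.810815
  6_p_x = 0.760545
e_x = 5.2553


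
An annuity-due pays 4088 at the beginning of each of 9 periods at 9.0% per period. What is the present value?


PV_due = PMT * (1-(1+i)^(-n))/i * (1+i)
PV_immediate = 24508.5693
PV_due = 24508.5693 * 1.09
= 26714.3405


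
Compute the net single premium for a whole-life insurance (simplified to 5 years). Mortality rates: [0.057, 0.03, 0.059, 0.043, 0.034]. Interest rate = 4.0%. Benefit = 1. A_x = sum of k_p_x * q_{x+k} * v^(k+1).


v = 0.961538
Year 0: k_p_x=1.0, q=0.057, term=0.054808
Year 1: k_p_x=0.943, q=0.03, term=0.026156
Year 2: k_p_x=0.91471, q=0.059, term=0.047977
Year 3: k_p_x=0.860742, q=0.043, term=0.031638
Year 4: k_p_x=0.82373, q=0.034, term=0.02302
A_x = 0.1836


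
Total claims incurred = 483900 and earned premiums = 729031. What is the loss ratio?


Loss ratio = claims / premiums
= 483900 / 729031
= 0.6638


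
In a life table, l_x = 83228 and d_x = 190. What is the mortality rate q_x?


q_x = d_x / l_x
= 190 / 83228
= 0.0023


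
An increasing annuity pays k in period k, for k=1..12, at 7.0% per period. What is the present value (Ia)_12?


(Ia)_n = sum_{k=1}^{n} k * v^k, v = 1/(1+i)
v = 0.934579
Sum computed term by term:
(Ia)_12 = 45.2933


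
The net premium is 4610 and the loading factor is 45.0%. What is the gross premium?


Gross = net * (1 + loading)
= 4610 * (1 + 0.45)
= 4610 * 1.45
= 6684.5


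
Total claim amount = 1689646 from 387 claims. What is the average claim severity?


severity = total / number
= 1689646 / 387
= 4366.0103


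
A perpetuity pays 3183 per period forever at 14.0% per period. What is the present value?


PV = PMT / i
= 3183 / 0.14
= 22735.7143


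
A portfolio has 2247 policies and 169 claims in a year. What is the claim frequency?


frequency = claims / policies
= 169 / 2247
= 0.0752


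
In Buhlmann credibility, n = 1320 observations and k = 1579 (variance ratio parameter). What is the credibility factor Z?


Z = n / (n + k)
= 1320 / (1320 + 1579)
= 1320 / 2899
= 0.4553


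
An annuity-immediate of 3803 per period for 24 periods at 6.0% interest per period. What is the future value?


FV = PMT * ((1+i)^n - 1) / i
= 3803 * ((1.06)^24 - 1) / 0.06
= 3803 * (4.048935 - 1) / 0.06
= 193251.6407


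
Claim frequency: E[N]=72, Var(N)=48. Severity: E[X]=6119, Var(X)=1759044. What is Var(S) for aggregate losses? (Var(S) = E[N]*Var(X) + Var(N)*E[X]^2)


Var(S) = E[N]*Var(X) + Var(N)*E[X]^2
= 72*1759044 + 48*6119^2
= 126651168 + 1797223728
= 1.9239e+09


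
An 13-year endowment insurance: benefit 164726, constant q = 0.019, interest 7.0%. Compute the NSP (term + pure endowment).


Term component = 23794.3064
Pure endowment = 13_p_x * v^13 * benefit = 0.779286 * 0.414964 * 164726 = 53268.4597
NSP = 77062.766


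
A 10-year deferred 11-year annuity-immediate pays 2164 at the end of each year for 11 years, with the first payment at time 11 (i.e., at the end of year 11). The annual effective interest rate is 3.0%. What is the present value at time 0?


PV at time 10 of the 11-year annuity-immediate:
a_n = 2164 * (1-(1+0.03)^(-11))/0.03 = 20022.6786
Discount back 10 years to time 0:
PV = 20022.6786 * (1+0.03)^(-10)
= 20022.6786 * 0.744094
= 14898.7533


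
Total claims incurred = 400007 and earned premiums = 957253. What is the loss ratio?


Loss ratio = claims / premiums
= 400007 / 957253
= 0.4179


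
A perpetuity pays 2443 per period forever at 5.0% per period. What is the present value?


PV = PMT / i
= 2443 / 0.05
= 48860.0


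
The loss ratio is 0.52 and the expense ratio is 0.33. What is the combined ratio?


Combined ratio = loss ratio + expense ratio
= 0.52 + 0.33
= 0.85


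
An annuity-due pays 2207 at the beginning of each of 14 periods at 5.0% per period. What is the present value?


PV_due = PMT * (1-(1+i)^(-n))/i * (1+i)
PV_immediate = 21846.3006
PV_due = 21846.3006 * 1.05
= 22938.6156


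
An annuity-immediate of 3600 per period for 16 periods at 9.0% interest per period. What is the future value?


FV = PMT * ((1+i)^n - 1) / i
= 3600 * ((1.09)^16 - 1) / 0.09
= 3600 * (3.970306 - 1) / 0.09
= 118812.2352


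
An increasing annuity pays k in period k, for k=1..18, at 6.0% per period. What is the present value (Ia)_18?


(Ia)_n = sum_{k=1}^{n} k * v^k, v = 1/(1+i)
v = 0.943396
Sum computed term by term:
(Ia)_18 = 86.1845


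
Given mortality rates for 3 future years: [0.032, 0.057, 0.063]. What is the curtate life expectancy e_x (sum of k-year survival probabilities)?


e_x = sum_{k=1}^{n} k_p_x
k_p_x values:
  1_p_x = 0.968
  2_p_x = 0.912824
  3_p_x = 0.855316
e_x = 2.7361


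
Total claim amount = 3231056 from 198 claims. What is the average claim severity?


severity = total / number
= 3231056 / 198
= 16318.4646


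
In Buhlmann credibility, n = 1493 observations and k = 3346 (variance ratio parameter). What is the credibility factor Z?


Z = n / (n + k)
= 1493 / (1493 + 3346)
= 1493 / 4839
= 0.3085


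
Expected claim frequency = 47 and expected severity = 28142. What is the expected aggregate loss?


E[S] = E[N] * E[X]
= 47 * 28142
= 1.3227e+06


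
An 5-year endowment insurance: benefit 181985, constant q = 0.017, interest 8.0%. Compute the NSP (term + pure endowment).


Term component = 11970.9638
Pure endowment = 5_p_x * v^5 * benefit = 0.917841 * 0.680583 * 181985 = 113680.0889
NSP = 125651.0527


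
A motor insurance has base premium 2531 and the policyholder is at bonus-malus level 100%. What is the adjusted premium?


adjusted = base * BM_level / 100
= 2531 * 100 / 100
= 2531 * 1.0
= 2531.0


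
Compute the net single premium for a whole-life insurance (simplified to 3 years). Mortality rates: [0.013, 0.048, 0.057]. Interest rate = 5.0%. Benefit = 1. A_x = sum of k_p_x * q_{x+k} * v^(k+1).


v = 0.952381
Year 0: k_p_x=1.0, q=0.013, term=0.012381
Year 1: k_p_x=0.987, q=0.048, term=0.042971
Year 2: k_p_x=0.939624, q=0.057, term=0.046266
A_x = 0.1016


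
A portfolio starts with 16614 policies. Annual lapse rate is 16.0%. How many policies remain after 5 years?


remaining = initial * (1 - lapse)^years
= 16614 * (1 - 0.16)^5
= 16614 * 0.418212
= 6948.1732


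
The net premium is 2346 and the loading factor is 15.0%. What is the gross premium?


Gross = net * (1 + loading)
= 2346 * (1 + 0.15)
= 2346 * 1.15
= 2697.9


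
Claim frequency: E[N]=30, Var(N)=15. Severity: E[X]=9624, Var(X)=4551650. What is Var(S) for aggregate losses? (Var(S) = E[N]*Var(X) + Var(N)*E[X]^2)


Var(S) = E[N]*Var(X) + Var(N)*E[X]^2
= 30*4551650 + 15*9624^2
= 136549500 + 1389320640
= 1.5259e+09


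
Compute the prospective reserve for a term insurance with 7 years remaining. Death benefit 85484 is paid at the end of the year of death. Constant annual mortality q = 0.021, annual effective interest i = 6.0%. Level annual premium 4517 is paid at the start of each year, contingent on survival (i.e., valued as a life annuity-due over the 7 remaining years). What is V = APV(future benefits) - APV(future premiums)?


v = 1/(1+i) = 0.943396
APV(future benefits) per unit = sum_{k=0}^{6} k_p_x * q * v^(k+1) = 0.110641
APV(future benefits) = 85484 * 0.110641 = 9458.0384
Life annuity-due factor ä_{x:7} = sum_{k=0}^{6} k_p_x * v^k = 5.584738
APV(future premiums) = 4517 * 5.584738 = 25226.2618
V = 9458.0384 - 25226.2618
= -15768.2234


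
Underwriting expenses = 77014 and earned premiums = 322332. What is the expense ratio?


Expense ratio = expenses / premiums
= 77014 / 322332
= 0.2389


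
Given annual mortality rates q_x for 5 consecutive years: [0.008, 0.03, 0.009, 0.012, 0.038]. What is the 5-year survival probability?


p_k = 1 - q_k for each year
Survival = product of (1 - q_k)
= 0.992 * 0.97 * 0.991 * 0.988 * 0.962
= 0.9063


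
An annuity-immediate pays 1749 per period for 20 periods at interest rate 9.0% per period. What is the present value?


PV = PMT * (1 - (1+i)^(-n)) / i
= 1749 * (1 - (1+0.09)^(-20)) / 0.09
= 1749 * (1 - 0.178431) / 0.09
= 1749 * 9.128546
= 15965.8264


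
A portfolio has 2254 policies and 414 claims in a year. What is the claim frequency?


frequency = claims / policies
= 414 / 2254
= 0.1837


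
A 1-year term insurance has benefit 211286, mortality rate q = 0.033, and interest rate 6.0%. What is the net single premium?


NSP = benefit * q * v
v = 1/(1+i) = 0.943396
NSP = 211286 * 0.033 * 0.943396
= 6577.7717


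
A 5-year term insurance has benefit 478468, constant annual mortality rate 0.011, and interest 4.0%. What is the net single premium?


NSP = benefit * sum_{k=0}^{n-1} k_p_x * q * v^(k+1)
With constant q=0.011, v=0.961538
Sum = 0.047946
NSP = 478468 * 0.047946
= 22940.6413


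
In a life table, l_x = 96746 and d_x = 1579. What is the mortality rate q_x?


q_x = d_x / l_x
= 1579 / 96746
= 0.0163


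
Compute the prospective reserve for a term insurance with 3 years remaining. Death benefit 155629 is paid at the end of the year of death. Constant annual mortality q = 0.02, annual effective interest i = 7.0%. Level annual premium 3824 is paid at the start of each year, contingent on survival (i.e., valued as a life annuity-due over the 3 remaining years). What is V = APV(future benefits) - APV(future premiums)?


v = 1/(1+i) = 0.934579
APV(future benefits) per unit = sum_{k=0}^{2} k_p_x * q * v^(k+1) = 0.05149
APV(future benefits) = 155629 * 0.05149 = 8013.4053
Life annuity-due factor ä_{x:3} = sum_{k=0}^{2} k_p_x * v^k = 2.754738
APV(future premiums) = 3824 * 2.754738 = 10534.1197
V = 8013.4053 - 10534.1197
= -2520.7144


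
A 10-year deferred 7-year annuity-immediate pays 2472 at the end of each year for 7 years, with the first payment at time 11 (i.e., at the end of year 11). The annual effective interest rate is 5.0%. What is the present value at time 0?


PV at time 10 of the 7-year annuity-immediate:
a_n = 2472 * (1-(1+0.05)^(-7))/0.05 = 14303.915
Discount back 10 years to time 0:
PV = 14303.915 * (1+0.05)^(-10)
= 14303.915 * 0.613913
= 8781.363


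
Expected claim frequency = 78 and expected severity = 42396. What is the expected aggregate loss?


E[S] = E[N] * E[X]
= 78 * 42396
= 3.3069e+06


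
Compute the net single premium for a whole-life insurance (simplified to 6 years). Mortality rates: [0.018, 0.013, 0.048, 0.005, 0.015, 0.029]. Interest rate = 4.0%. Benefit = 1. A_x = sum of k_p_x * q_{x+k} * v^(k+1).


v = 0.961538
Year 0: k_p_x=1.0, q=0.018, term=0.017308
Year 1: k_p_x=0.982, q=0.013, term=0.011803
Year 2: k_p_x=0.969234, q=0.048, term=0.041359
Year 3: k_p_x=0.922711, q=0.005, term=0.003944
Year 4: k_p_x=0.918097, q=0.015, term=0.011319
Year 5: k_p_x=0.904326, q=0.029, term=0.020726
A_x = 0.1065


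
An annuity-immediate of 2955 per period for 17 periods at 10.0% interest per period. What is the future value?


FV = PMT * ((1+i)^n - 1) / i
= 2955 * ((1.1)^17 - 1) / 0.1
= 2955 * (5.05447 - 1) / 0.1
= 119809.5969


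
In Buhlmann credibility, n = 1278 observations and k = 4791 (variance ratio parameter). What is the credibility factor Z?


Z = n / (n + k)
= 1278 / (1278 + 4791)
= 1278 / 6069
= 0.2106


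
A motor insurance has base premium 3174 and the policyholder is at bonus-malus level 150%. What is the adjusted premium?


adjusted = base * BM_level / 100
= 3174 * 150 / 100
= 3174 * 1.5
= 4761.0


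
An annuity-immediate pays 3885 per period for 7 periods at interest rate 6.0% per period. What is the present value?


PV = PMT * (1 - (1+i)^(-n)) / i
= 3885 * (1 - (1+0.06)^(-7)) / 0.06
= 3885 * (1 - 0.665057) / 0.06
= 3885 * 5.582381
= 21687.5519


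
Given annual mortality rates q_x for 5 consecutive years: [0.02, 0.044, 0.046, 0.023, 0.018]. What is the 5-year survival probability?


p_k = 1 - q_k for each year
Survival = product of (1 - q_k)
= 0.98 * 0.956 * 0.954 * 0.977 * 0.982
= 0.8575


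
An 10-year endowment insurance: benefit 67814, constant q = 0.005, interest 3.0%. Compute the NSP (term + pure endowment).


Term component = 2831.571
Pure endowment = 10_p_x * v^10 * benefit = 0.95111 * 0.744094 * 67814 = 47993.0027
NSP = 50824.5737


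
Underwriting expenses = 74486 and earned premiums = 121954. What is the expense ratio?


Expense ratio = expenses / premiums
= 74486 / 121954
= 0.6108


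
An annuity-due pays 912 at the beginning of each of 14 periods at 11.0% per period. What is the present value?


PV_due = PMT * (1-(1+i)^(-n))/i * (1+i)
PV_immediate = 6367.4611
PV_due = 6367.4611 * 1.11
= 7067.8818


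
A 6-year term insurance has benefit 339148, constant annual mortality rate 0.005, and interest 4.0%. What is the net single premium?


NSP = benefit * sum_{k=0}^{n-1} k_p_x * q * v^(k+1)
With constant q=0.005, v=0.961538
Sum = 0.0259
NSP = 339148 * 0.0259
= 8783.9524


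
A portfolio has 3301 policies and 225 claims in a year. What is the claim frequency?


frequency = claims / policies
= 225 / 3301
= 0.0682


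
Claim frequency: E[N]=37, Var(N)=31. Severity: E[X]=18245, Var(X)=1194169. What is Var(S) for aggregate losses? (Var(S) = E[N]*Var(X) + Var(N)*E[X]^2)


Var(S) = E[N]*Var(X) + Var(N)*E[X]^2
= 37*1194169 + 31*18245^2
= 44184253 + 10319280775
= 1.0363e+10


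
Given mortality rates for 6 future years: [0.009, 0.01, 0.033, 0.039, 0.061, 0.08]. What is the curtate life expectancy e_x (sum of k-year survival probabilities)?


e_x = sum_{k=1}^{n} k_p_x
k_p_x values:
  1_p_x = 0.991
  2_p_x = 0.98109
  3_p_x = 0.948714
  4_p_x = 0.911714
  5_p_x = 0.8561
  6_p_x = 0.787612
e_x = 5.4762


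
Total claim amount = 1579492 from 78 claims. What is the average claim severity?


severity = total / number
= 1579492 / 78
= 20249.8974


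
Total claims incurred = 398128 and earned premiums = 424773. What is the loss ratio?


Loss ratio = claims / premiums
= 398128 / 424773
= 0.9373


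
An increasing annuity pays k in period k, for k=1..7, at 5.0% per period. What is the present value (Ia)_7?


(Ia)_n = sum_{k=1}^{n} k * v^k, v = 1/(1+i)
v = 0.952381
Sum computed term by term:
(Ia)_7 = 22.0185


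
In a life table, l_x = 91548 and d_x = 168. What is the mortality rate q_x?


q_x = d_x / l_x
= 168 / 91548
= 0.0018


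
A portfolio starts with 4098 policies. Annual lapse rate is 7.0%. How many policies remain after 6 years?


remaining = initial * (1 - lapse)^years
= 4098 * (1 - 0.07)^6
= 4098 * 0.64699
= 2651.3658
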